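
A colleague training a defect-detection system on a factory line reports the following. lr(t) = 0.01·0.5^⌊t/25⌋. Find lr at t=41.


n_drops = ⌊41/25⌋ = 1
lr = 0.01·0.5^1 = 0.01·0.5 = 0.005

0.005


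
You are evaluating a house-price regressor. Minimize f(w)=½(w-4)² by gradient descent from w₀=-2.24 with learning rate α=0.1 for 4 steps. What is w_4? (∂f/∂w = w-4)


step 1: grad = -2.24-4 = -6.24; w = -2.24 - 0.1·(-6.24) = -1.616
step 2: grad = -1.616-4 = -5.616; w = -1.616 - 0.1·(-5.616) = -1.0544
step 3: grad = -1.0544-4 = -5.0544; w = -1.0544 - 0.1·(-5.0544) = -0.54896
step 4: grad = -0.54896-4 = -4.54896; w = -0.54896 - 0.1·(-4.54896) = -0.094064

-0.094064


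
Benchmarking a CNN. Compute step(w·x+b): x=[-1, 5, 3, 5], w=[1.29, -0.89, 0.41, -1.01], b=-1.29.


z = (-1)·(1.29) + (5)·(-0.89) + (3)·(0.41) + (5)·(-1.01) - 1.29
  = -10.85
step(z) = 0 (z<0)

0


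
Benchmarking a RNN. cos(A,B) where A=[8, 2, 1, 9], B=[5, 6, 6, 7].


A·B = 8·5 + 2·6 + 1·6 + 9·7 = 121
‖A‖ = √150 = 12.2474, ‖B‖ = √146 = 12.083
cos = 121/(√150·√146) = 121/√21900 = 0.8176

0.8176


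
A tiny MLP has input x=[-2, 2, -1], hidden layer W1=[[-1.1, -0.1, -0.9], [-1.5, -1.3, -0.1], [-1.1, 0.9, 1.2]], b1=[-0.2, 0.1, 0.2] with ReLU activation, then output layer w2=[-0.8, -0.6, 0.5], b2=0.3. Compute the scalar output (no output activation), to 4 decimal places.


z1[0] = (-1.1)·(-2) + (-0.1)·(2) + (-0.9)·(-1) - 0.2 = 2.7
z1[1] = (-1.5)·(-2) + (-1.3)·(2) + (-0.1)·(-1) + 0.1 = 0.6
z1[2] = (-1.1)·(-2) + (0.9)·(2) + (1.2)·(-1) + 0.2 = 3.0
h = ReLU(z1) = [2.7, 0.6, 3.0]
output = (-0.8)·(2.7) + (-0.6)·(0.6) + (0.5)·(3.0) + 0.3 = -0.72

-0.72


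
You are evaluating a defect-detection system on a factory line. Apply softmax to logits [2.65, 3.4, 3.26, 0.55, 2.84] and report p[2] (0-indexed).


Exponentials: e^2.65=14.154, e^3.4=29.9641, e^3.26=26.0495, e^0.55=1.7333, e^2.84=17.1158
Sum = 89.0167
Softmax = [0.159, 0.3366, 0.2926, 0.0195, 0.1923]
p[2] = 26.0495/89.0167 = 0.2926

0.2926


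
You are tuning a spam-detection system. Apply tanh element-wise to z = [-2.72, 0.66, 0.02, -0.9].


tanh(-2.72) = -0.9914
tanh(0.66) = 0.5784
tanh(0.02) = 0.02
tanh(-0.9) = -0.7163
result = [-0.9914, 0.5784, 0.02, -0.7163]

[-0.9914, 0.5784, 0.02, -0.7163]


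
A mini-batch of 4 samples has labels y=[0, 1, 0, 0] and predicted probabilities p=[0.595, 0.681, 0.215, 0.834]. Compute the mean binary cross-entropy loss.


L[0] = -ln(1-0.595) = -ln(0.405) = 0.9039
L[1] = -ln(0.681) = 0.3842
L[2] = -ln(1-0.215) = -ln(0.785) = 0.2421
L[3] = -ln(1-0.834) = -ln(0.166) = 1.7958
mean = (0.9039 + 0.3842 + 0.2421 + 1.7958)/4 = 0.8315

0.8315


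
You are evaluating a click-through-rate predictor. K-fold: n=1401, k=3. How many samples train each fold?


Fold size = 1401/3 = 467
Training per fold = 1401 - 467 = 934

934


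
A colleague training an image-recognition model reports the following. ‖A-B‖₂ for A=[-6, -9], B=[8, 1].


d = √((-6-8)² + (-9-1)²)
  = √(196 + 100)
  = √296 = 17.2047

17.2047


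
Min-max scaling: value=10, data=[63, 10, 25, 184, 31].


min=10, max=184
(10-10)/(184-10) = 0/174 = 0.0

0.0


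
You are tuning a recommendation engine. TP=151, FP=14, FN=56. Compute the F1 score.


Precision = 151/165 = 0.9152
Recall = 151/207 = 0.7295
F1 = 2·P·R/(P+R) = 2·TP/(2·TP+FP+FN) = 302/(302+14+56) = 302/372 = 0.8118

0.8118


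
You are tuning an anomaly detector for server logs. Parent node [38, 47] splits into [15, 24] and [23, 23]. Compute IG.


Parent = [38, 47], H_parent = 0.9919
H_left = 0.9612 (n=39), H_right = 1 (n=46)
H_children = (39/85)·0.9612 + (46/85)·1 = 0.9822
IG = 0.9919 - 0.9822 = 0.0097

0.0097


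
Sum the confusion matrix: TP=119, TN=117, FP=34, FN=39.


Total = TP + TN + FP + FN
= 119 + 117 + 34 + 39
= 309
(Predicted positive: 153, predicted negative: 156)

309


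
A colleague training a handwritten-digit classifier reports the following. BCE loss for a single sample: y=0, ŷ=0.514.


BCE = -[y·ln(p) + (1-y)·ln(1-p)]
= -0 - 1·ln(1-0.514)
= -ln(0.486) = 0.7215

0.7215


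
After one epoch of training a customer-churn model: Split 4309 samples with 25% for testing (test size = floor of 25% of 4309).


Test = ⌊4309·25/100⌋ = 1077
Train = 4309 - 1077 = 3232

Train: 3232, Test: 1077


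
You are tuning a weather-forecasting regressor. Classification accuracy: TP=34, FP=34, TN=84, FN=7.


Accuracy = (TP+TN)/(TP+TN+FP+FN)
= (34+84)/(159)
= 118/159 = 74.21%

74.21%


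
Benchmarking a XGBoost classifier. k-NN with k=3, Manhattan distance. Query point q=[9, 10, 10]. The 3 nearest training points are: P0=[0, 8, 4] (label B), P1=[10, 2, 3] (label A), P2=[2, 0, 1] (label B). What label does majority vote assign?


d(q,P0) = 17  (label B)
d(q,P1) = 16  (label A)
d(q,P2) = 26  (label B)
Votes: A=1, B=2
Majority → B

B


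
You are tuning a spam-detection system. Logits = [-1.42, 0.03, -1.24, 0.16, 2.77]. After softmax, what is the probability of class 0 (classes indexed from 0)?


Exponentials: e^-1.42=0.2417, e^0.03=1.0305, e^-1.24=0.2894, e^0.16=1.1735, e^2.77=15.9586
Sum = 18.6937
Softmax = [0.0129, 0.0551, 0.0155, 0.0628, 0.8537]
p[0] = 0.2417/18.6937 = 0.0129

0.0129


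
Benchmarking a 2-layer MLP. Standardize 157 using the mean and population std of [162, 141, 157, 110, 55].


μ = 125, σ = 39.431
z = (157 - 125)/39.431 = 0.8115

0.8115


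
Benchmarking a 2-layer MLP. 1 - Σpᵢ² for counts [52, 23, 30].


Probabilities: [52/105, 23/105, 30/105] ≈ [0.4952, 0.219, 0.2857]
Σpᵢ² = (2704 + 529 + 900)/105² = 4133/11025
Gini = 1 - Σpᵢ² = 1 - 4133/11025 = 0.6251

0.6251


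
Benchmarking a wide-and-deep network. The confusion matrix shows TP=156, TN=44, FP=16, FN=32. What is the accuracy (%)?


Accuracy = (TP+TN)/(TP+TN+FP+FN)
= (156+44)/(248)
= 200/248 = 80.65%

80.65%


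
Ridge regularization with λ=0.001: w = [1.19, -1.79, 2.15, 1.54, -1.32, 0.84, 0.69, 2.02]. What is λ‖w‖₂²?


‖w‖₂² = (1.19)² + (-1.79)² + (2.15)² + (1.54)² + (-1.32)² + (0.84)² + (0.69)² + (2.02)²
     = 1.4161 + 3.2041 + 4.6225 + 2.3716 + 1.7424 + 0.7056 + 0.4761 + 4.0804
     = 18.6188
λ·‖w‖₂² = 0.001·18.6188 = 0.018619

0.018619


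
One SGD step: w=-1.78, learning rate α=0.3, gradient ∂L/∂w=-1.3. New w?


w_new = w - α·∇
= -1.78 - 0.3·-1.3
= -1.78 + 0.39
= -1.39

-1.39


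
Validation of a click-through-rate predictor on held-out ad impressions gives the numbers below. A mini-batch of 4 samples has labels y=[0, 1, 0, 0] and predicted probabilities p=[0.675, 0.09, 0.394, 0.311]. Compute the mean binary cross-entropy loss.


L[0] = -ln(1-0.675) = -ln(0.325) = 1.1239
L[1] = -ln(0.09) = 2.4079
L[2] = -ln(1-0.394) = -ln(0.606) = 0.5009
L[3] = -ln(1-0.311) = -ln(0.689) = 0.3725
mean = (1.1239 + 2.4079 + 0.5009 + 0.3725)/4 = 1.1013

1.1013


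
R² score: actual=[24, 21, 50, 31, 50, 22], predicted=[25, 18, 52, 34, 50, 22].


ȳ = 33
SS_res = Σ(y-ŷ)² = 23
SS_tot = Σ(y-ȳ)² = 928
R² = 1 - SS_res/SS_tot = 1 - 0.0248 = 0.9752

0.9752


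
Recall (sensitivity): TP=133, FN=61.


Recall = TP/(TP+FN)
= 133/(133+61)
= 133/194 = 68.56%

68.56%


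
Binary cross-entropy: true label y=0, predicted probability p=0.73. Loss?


BCE = -[y·ln(p) + (1-y)·ln(1-p)]
= -0 - 1·ln(1-0.73)
= -ln(0.27) = 1.3093

1.3093


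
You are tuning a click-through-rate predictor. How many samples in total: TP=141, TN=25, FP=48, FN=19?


Total = TP + TN + FP + FN
= 141 + 25 + 48 + 19
= 233
(Predicted positive: 189, predicted negative: 44)

233


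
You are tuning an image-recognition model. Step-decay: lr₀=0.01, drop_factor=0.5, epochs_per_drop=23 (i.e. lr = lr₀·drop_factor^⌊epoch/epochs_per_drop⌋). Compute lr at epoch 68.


n_drops = ⌊68/23⌋ = 2
lr = 0.01·0.5^2 = 0.01·0.25 = 0.0025

0.0025


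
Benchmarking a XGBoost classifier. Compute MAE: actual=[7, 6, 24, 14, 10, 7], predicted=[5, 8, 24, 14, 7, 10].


Absolute errors: |7-5|=2, |6-8|=2, |24-24|=0, |14-14|=0, |10-7|=3, |7-10|=3
Sum = 10
MAE = 10/6 = 5/3

5/3


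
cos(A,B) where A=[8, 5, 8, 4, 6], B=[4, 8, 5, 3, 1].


A·B = 8·4 + 5·8 + 8·5 + 4·3 + 6·1 = 130
‖A‖ = √205 = 14.3178, ‖B‖ = √115 = 10.7238
cos = 130/(√205·√115) = 130/√23575 = 0.8467

0.8467


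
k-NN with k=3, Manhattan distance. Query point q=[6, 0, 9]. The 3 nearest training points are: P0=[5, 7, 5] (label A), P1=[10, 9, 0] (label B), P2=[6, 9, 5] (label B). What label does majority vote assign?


d(q,P0) = 12  (label A)
d(q,P1) = 22  (label B)
d(q,P2) = 13  (label B)
Votes: A=1, B=2
Majority → B

B


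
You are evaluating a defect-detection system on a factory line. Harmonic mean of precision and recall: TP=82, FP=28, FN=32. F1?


Precision = 82/110 = 0.7455
Recall = 82/114 = 0.7193
F1 = 2·P·R/(P+R) = 2·TP/(2·TP+FP+FN) = 164/(164+28+32) = 164/224 = 0.7321

0.7321


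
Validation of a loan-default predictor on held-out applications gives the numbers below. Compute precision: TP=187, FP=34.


Precision = TP/(TP+FP)
= 187/(187+34)
= 187/221 = 84.62%

84.62%


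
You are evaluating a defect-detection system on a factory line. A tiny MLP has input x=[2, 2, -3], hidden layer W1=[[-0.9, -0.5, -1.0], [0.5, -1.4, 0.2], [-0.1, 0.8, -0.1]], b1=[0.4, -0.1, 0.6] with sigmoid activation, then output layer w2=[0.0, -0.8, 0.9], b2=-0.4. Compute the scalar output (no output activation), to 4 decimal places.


z1[0] = (-0.9)·(2) + (-0.5)·(2) + (-1.0)·(-3) + 0.4 = 0.6
z1[1] = (0.5)·(2) + (-1.4)·(2) + (0.2)·(-3) - 0.1 = -2.5
z1[2] = (-0.1)·(2) + (0.8)·(2) + (-0.1)·(-3) + 0.6 = 2.3
h = sigmoid(z1) = [0.6457, 0.0759, 0.9089]
output = (0.0)·(0.6457) + (-0.8)·(0.0759) + (0.9)·(0.9089) - 0.4 = 0.3573

0.3573


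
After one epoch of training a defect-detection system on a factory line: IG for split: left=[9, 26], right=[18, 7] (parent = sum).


Parent = [27, 33], H_parent = 0.9928
H_left = 0.8224 (n=35), H_right = 0.8555 (n=25)
H_children = (35/60)·0.8224 + (25/60)·0.8555 = 0.8362
IG = 0.9928 - 0.8362 = 0.1566

0.1566


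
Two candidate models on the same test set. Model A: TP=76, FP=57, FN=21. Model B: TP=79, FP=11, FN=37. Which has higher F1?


Model A: P=76/133=0.5714, R=76/97=0.7835, F1=2PR/(P+R)=2TP/(2TP+FP+FN)=152/230=0.6609
Model B: P=79/90=0.8778, R=79/116=0.681, F1=2PR/(P+R)=2TP/(2TP+FP+FN)=158/206=0.767
0.6609 < 0.767 → Model B

Model B


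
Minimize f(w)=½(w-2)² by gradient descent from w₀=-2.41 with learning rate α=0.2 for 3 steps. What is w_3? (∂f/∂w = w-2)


step 1: grad = -2.41-2 = -4.41; w = -2.41 - 0.2·(-4.41) = -1.528
step 2: grad = -1.528-2 = -3.528; w = -1.528 - 0.2·(-3.528) = -0.8224
step 3: grad = -0.8224-2 = -2.8224; w = -0.8224 - 0.2·(-2.8224) = -0.25792

-0.25792


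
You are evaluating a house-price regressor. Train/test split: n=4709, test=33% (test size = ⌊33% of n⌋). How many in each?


Test = ⌊4709·33/100⌋ = 1553
Train = 4709 - 1553 = 3156

Train: 3156, Test: 1553


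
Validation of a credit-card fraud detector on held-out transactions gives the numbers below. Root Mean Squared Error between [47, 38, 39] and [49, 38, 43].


MSE = 20/3 = 6.6667
RMSE = √(20/3) = 2.582

2.582


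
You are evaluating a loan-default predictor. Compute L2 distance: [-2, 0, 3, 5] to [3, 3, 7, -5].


d = √((-2-3)² + (0-3)² + (3-7)² + (5+ 5)²)
  = √(25 + 9 + 16 + 100)
  = √150 = 12.2474

12.2474


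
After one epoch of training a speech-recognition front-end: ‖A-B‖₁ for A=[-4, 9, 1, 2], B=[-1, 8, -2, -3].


d = |-4+ 1| + |9-8| + |1+ 2| + |2+ 3|
  = 3 + 1 + 3 + 5
  = 12

12


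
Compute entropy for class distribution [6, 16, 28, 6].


Probabilities: [6/56, 16/56, 28/56, 6/56] ≈ [0.1071, 0.2857, 0.5, 0.1071]
H = -((6/56)·log₂(6/56) + (16/56)·log₂(16/56) + (28/56)·log₂(28/56) + (6/56)·log₂(6/56))
  = 1.7069 bits

1.7069 bits


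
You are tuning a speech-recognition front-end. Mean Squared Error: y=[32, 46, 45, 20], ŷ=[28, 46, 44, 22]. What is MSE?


Squared errors: (32-28)²=16, (46-46)²=0, (45-44)²=1, (20-22)²=4
Sum = 21
MSE = 21/4 = 21/4

21/4


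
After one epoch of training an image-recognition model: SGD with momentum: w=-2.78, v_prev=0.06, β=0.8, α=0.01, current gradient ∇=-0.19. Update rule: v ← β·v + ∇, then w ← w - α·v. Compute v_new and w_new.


v_new = 0.8·0.06 - 0.19 = 0.048 - 0.19 = -0.142
w_new = -2.78 - 0.01·-0.142 = -2.78 + 0.00142 = -2.77858

v_new=-0.142, w_new=-2.77858


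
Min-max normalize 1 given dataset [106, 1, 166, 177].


min=1, max=177
(1-1)/(177-1) = 0/176 = 0.0

0.0


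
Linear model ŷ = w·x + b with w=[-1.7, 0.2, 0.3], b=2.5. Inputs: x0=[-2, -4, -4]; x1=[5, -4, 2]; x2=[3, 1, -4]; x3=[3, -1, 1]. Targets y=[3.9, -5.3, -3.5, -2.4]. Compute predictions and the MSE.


ŷ0 = (-1.7)·(-2) + (0.2)·(-4) + (0.3)·(-4) + 2.5 = 3.9
ŷ1 = (-1.7)·(5) + (0.2)·(-4) + (0.3)·(2) + 2.5 = -6.2
ŷ2 = (-1.7)·(3) + (0.2)·(1) + (0.3)·(-4) + 2.5 = -3.6
ŷ3 = (-1.7)·(3) + (0.2)·(-1) + (0.3)·(1) + 2.5 = -2.5
errors² = [0.0, 0.81, 0.01, 0.01]
MSE = 0.8300/4 = 0.2075

0.2075


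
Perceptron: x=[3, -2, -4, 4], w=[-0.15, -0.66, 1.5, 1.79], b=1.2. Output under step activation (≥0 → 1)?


z = (3)·(-0.15) + (-2)·(-0.66) + (-4)·(1.5) + (4)·(1.79) + 1.2
  = 3.23
step(z) = 1 (z≥0)

1


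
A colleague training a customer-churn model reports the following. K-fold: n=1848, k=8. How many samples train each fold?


Fold size = 1848/8 = 231
Training per fold = 1848 - 231 = 1617

1617


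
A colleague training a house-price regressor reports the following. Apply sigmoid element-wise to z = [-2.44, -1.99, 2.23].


σ(-2.44) = 1/(1+e^2.44) = 0.0802
σ(-1.99) = 1/(1+e^1.99) = 0.1203
σ(2.23) = 1/(1+e^-2.23) = 0.9029
result = [0.0802, 0.1203, 0.9029]

[0.0802, 0.1203, 0.9029]


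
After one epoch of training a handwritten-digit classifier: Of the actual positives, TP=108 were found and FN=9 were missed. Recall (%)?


Recall = TP/(TP+FN)
= 108/(108+9)
= 108/117 = 92.31%

92.31%


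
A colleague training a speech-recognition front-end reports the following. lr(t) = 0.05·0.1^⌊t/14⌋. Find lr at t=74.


n_drops = ⌊74/14⌋ = 5
lr = 0.05·0.1^5 = 0.05·0.00001 = 0.0000005

0.0000005


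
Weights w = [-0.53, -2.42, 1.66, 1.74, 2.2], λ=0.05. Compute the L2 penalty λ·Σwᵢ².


‖w‖₂² = (-0.53)² + (-2.42)² + (1.66)² + (1.74)² + (2.2)²
     = 0.2809 + 5.8564 + 2.7556 + 3.0276 + 4.84
     = 16.7605
λ·‖w‖₂² = 0.05·16.7605 = 0.838025

0.838025


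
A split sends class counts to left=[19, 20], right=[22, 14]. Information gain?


Parent = [41, 34], H_parent = 0.9937
H_left = 0.9995 (n=39), H_right = 0.9641 (n=36)
H_children = (39/75)·0.9995 + (36/75)·0.9641 = 0.9825
IG = 0.9937 - 0.9825 = 0.0112

0.0112


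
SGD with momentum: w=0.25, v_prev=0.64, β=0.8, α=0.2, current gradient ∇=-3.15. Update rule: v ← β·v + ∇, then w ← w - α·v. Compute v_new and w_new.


v_new = 0.8·0.64 - 3.15 = 0.512 - 3.15 = -2.638
w_new = 0.25 - 0.2·-2.638 = 0.25 + 0.5276 = 0.7776

v_new=-2.638, w_new=0.7776


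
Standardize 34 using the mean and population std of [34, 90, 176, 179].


μ = 119.75, σ = 61.0589
z = (34 - 119.75)/61.0589 = -1.4044

-1.4044


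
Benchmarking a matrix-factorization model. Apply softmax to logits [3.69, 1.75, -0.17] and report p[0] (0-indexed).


Exponentials: e^3.69=40.0448, e^1.75=5.7546, e^-0.17=0.8437
Sum = 46.6431
Softmax = [0.8585, 0.1234, 0.0181]
p[0] = 40.0448/46.6431 = 0.8585

0.8585


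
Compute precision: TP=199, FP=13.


Precision = TP/(TP+FP)
= 199/(199+13)
= 199/212 = 93.87%

93.87%


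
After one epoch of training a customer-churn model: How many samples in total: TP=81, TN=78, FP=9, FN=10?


Total = TP + TN + FP + FN
= 81 + 78 + 9 + 10
= 178
(Predicted positive: 90, predicted negative: 88)

178


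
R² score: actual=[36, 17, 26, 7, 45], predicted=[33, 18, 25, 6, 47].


ȳ = 26.2
SS_res = Σ(y-ŷ)² = 16
SS_tot = Σ(y-ȳ)² = 902.8
R² = 1 - SS_res/SS_tot = 1 - 0.0177 = 0.9823

0.9823


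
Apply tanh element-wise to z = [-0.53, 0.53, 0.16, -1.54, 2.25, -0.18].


tanh(-0.53) = -0.4854
tanh(0.53) = 0.4854
tanh(0.16) = 0.1586
tanh(-1.54) = -0.9121
tanh(2.25) = 0.978
tanh(-0.18) = -0.1781
result = [-0.4854, 0.4854, 0.1586, -0.9121, 0.978, -0.1781]

[-0.4854, 0.4854, 0.1586, -0.9121, 0.978, -0.1781]


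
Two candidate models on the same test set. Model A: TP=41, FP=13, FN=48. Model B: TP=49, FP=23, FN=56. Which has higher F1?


Model A: P=41/54=0.7593, R=41/89=0.4607, F1=2PR/(P+R)=2TP/(2TP+FP+FN)=82/143=0.5734
Model B: P=49/72=0.6806, R=49/105=0.4667, F1=2PR/(P+R)=2TP/(2TP+FP+FN)=98/177=0.5537
0.5734 > 0.5537 → Model A

Model A


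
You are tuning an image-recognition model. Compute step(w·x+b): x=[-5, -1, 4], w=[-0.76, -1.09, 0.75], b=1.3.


z = (-5)·(-0.76) + (-1)·(-1.09) + (4)·(0.75) + 1.3
  = 9.19
step(z) = 1 (z≥0)

1


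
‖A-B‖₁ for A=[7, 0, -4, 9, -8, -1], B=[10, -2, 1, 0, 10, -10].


d = |7-10| + |0+ 2| + |-4-1| + |9-0| + |-8-10| + |-1+ 10|
  = 3 + 2 + 5 + 9 + 18 + 9
  = 46

46


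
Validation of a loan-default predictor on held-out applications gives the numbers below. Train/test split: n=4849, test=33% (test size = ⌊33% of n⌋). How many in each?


Test = ⌊4849·33/100⌋ = 1600
Train = 4849 - 1600 = 3249

Train: 3249, Test: 1600


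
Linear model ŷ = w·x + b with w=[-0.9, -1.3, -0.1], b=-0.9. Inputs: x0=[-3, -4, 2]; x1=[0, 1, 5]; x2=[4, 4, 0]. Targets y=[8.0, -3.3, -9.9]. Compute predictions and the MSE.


ŷ0 = (-0.9)·(-3) + (-1.3)·(-4) + (-0.1)·(2) - 0.9 = 6.8
ŷ1 = (-0.9)·(0) + (-1.3)·(1) + (-0.1)·(5) - 0.9 = -2.7
ŷ2 = (-0.9)·(4) + (-1.3)·(4) + (-0.1)·(0) - 0.9 = -9.7
errors² = [1.44, 0.36, 0.04]
MSE = 1.8400/3 = 0.6133

0.6133


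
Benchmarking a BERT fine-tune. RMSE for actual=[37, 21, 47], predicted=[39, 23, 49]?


MSE = 12/3 = 4
RMSE = √(12/3) = 2.0

2.0


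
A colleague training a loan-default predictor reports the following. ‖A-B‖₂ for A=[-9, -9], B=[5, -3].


d = √((-9-5)² + (-9+ 3)²)
  = √(196 + 36)
  = √232 = 15.2315

15.2315


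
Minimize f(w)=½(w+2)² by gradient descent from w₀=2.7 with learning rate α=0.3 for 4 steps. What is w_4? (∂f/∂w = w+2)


step 1: grad = 2.7+2 = 4.7; w = 2.7 - 0.3·(4.7) = 1.29
step 2: grad = 1.29+2 = 3.29; w = 1.29 - 0.3·(3.29) = 0.303
step 3: grad = 0.303+2 = 2.303; w = 0.303 - 0.3·(2.303) = -0.3879
step 4: grad = -0.3879+2 = 1.6121; w = -0.3879 - 0.3·(1.6121) = -0.87153

-0.87153


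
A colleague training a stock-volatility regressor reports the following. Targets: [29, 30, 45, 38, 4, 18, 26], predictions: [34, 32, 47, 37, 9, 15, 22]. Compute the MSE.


Squared errors: (29-34)²=25, (30-32)²=4, (45-47)²=4, (38-37)²=1, (4-9)²=25, (18-15)²=9, (26-22)²=16
Sum = 84
MSE = 84/7 = 12

12


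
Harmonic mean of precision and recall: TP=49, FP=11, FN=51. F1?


Precision = 49/60 = 0.8167
Recall = 49/100 = 0.49
F1 = 2·P·R/(P+R) = 2·TP/(2·TP+FP+FN) = 98/(98+11+51) = 98/160 = 0.6125

0.6125


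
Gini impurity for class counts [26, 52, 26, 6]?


Probabilities: [26/110, 52/110, 26/110, 6/110] ≈ [0.2364, 0.4727, 0.2364, 0.0545]
Σpᵢ² = (676 + 2704 + 676 + 36)/110² = 4092/12100
Gini = 1 - Σpᵢ² = 1 - 4092/12100 = 0.6618

0.6618


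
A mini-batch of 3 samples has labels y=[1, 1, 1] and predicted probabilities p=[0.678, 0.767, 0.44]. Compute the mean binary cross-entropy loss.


L[0] = -ln(0.678) = 0.3886
L[1] = -ln(0.767) = 0.2653
L[2] = -ln(0.44) = 0.821
mean = (0.3886 + 0.2653 + 0.821)/3 = 0.4916

0.4916


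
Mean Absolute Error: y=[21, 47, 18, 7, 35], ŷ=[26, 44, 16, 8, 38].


Absolute errors: |21-26|=5, |47-44|=3, |18-16|=2, |7-8|=1, |35-38|=3
Sum = 14
MAE = 14/5 = 14/5

14/5


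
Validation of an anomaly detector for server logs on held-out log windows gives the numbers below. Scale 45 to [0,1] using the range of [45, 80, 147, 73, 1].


min=1, max=147
(45-1)/(147-1) = 44/146 = 0.3014

0.3014


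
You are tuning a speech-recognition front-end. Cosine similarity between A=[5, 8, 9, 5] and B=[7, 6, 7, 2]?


A·B = 5·7 + 8·6 + 9·7 + 5·2 = 156
‖A‖ = √195 = 13.9642, ‖B‖ = √138 = 11.7473
cos = 156/(√195·√138) = 156/√26910 = 0.951

0.951


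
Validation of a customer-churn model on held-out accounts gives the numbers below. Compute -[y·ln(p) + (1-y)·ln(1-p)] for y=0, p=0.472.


BCE = -[y·ln(p) + (1-y)·ln(1-p)]
= -0 - 1·ln(1-0.472)
= -ln(0.528) = 0.6387

0.6387


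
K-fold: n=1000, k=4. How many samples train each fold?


Fold size = 1000/4 = 250
Training per fold = 1000 - 250 = 750

750


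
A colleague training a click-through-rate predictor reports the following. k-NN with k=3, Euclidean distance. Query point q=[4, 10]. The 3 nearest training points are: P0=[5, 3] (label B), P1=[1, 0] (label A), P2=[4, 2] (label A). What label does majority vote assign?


d(q,P0) = 7.0711  (label B)
d(q,P1) = 10.4403  (label A)
d(q,P2) = 8.0  (label A)
Votes: A=2, B=1
Majority → A

A


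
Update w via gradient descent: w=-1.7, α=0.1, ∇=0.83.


w_new = w - α·∇
= -1.7 - 0.1·0.83
= -1.7 - 0.083
= -1.783

-1.783


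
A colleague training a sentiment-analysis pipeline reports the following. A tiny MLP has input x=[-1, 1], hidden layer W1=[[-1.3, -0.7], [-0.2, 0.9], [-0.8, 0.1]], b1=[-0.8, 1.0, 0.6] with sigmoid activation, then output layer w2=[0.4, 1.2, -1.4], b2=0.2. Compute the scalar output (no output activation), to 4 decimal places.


z1[0] = (-1.3)·(-1) + (-0.7)·(1) - 0.8 = -0.2
z1[1] = (-0.2)·(-1) + (0.9)·(1) + 1.0 = 2.1
z1[2] = (-0.8)·(-1) + (0.1)·(1) + 0.6 = 1.5
h = sigmoid(z1) = [0.4502, 0.8909, 0.8176]
output = (0.4)·(0.4502) + (1.2)·(0.8909) + (-1.4)·(0.8176) + 0.2 = 0.3045

0.3045


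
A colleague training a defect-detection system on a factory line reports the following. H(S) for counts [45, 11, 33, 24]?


Probabilities: [45/113, 11/113, 33/113, 24/113] ≈ [0.3982, 0.0973, 0.292, 0.2124]
H = -((45/113)·log₂(45/113) + (11/113)·log₂(11/113) + (33/113)·log₂(33/113) + (24/113)·log₂(24/113))
  = 1.8495 bits

1.8495 bits


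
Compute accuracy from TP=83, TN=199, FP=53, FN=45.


Accuracy = (TP+TN)/(TP+TN+FP+FN)
= (83+199)/(380)
= 282/380 = 74.21%

74.21%


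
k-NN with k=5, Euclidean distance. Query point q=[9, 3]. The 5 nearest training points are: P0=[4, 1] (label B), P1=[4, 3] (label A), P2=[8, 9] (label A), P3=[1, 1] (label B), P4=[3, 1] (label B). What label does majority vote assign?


d(q,P0) = 5.3852  (label B)
d(q,P1) = 5.0  (label A)
d(q,P2) = 6.0828  (label A)
d(q,P3) = 8.2462  (label B)
d(q,P4) = 6.3246  (label B)
Votes: A=2, B=3
Majority → B

B


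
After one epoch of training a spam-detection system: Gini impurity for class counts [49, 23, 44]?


Probabilities: [49/116, 23/116, 44/116] ≈ [0.4224, 0.1983, 0.3793]
Σpᵢ² = (2401 + 529 + 1936)/116² = 4866/13456
Gini = 1 - Σpᵢ² = 1 - 4866/13456 = 0.6384

0.6384


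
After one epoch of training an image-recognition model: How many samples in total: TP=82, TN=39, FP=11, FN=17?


Total = TP + TN + FP + FN
= 82 + 39 + 11 + 17
= 149
(Predicted positive: 93, predicted negative: 56)

149


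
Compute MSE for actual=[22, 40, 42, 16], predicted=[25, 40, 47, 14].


Squared errors: (22-25)²=9, (40-40)²=0, (42-47)²=25, (16-14)²=4
Sum = 38
MSE = 38/4 = 19/2

19/2


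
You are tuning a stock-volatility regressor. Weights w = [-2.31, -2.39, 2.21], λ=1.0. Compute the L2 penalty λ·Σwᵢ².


‖w‖₂² = (-2.31)² + (-2.39)² + (2.21)²
     = 5.3361 + 5.7121 + 4.8841
     = 15.9323
λ·‖w‖₂² = 1.0·15.9323 = 15.9323

15.9323


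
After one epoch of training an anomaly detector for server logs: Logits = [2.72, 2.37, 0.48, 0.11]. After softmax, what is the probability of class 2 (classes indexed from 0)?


Exponentials: e^2.72=15.1803, e^2.37=10.6974, e^0.48=1.6161, e^0.11=1.1163
Sum = 28.6101
Softmax = [0.5306, 0.3739, 0.0565, 0.039]
p[2] = 1.6161/28.6101 = 0.0565

0.0565


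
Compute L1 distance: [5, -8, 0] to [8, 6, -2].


d = |5-8| + |-8-6| + |0+ 2|
  = 3 + 14 + 2
  = 19

19


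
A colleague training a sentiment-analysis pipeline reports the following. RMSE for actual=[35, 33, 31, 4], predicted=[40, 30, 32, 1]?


MSE = 44/4 = 11
RMSE = √(44/4) = 3.3166

3.3166


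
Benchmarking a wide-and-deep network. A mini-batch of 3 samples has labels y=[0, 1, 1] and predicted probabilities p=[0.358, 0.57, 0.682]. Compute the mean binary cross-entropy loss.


L[0] = -ln(1-0.358) = -ln(0.642) = 0.4432
L[1] = -ln(0.57) = 0.5621
L[2] = -ln(0.682) = 0.3827
mean = (0.4432 + 0.5621 + 0.3827)/3 = 0.4627

0.4627


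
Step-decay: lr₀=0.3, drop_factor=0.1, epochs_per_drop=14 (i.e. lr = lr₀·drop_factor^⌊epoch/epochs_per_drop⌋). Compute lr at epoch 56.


n_drops = ⌊56/14⌋ = 4
lr = 0.3·0.1^4 = 0.3·0.0001 = 0.00003

0.00003


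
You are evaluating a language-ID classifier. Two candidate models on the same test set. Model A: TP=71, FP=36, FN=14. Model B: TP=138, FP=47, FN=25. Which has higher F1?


Model A: P=71/107=0.6636, R=71/85=0.8353, F1=2PR/(P+R)=2TP/(2TP+FP+FN)=142/192=0.7396
Model B: P=138/185=0.7459, R=138/163=0.8466, F1=2PR/(P+R)=2TP/(2TP+FP+FN)=276/348=0.7931
0.7396 < 0.7931 → Model B

Model B


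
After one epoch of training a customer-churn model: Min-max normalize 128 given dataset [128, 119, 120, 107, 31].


min=31, max=128
(128-31)/(128-31) = 97/97 = 1.0

1.0


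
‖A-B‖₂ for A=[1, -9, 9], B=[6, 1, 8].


d = √((1-6)² + (-9-1)² + (9-8)²)
  = √(25 + 100 + 1)
  = √126 = 11.225

11.225


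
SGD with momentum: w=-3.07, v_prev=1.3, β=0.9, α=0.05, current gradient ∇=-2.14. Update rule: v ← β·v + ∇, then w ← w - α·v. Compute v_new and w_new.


v_new = 0.9·1.3 - 2.14 = 1.17 - 2.14 = -0.97
w_new = -3.07 - 0.05·-0.97 = -3.07 + 0.0485 = -3.0215

v_new=-0.97, w_new=-3.0215


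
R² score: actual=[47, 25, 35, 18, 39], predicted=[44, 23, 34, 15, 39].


ȳ = 32.8
SS_res = Σ(y-ŷ)² = 23
SS_tot = Σ(y-ȳ)² = 524.8
R² = 1 - SS_res/SS_tot = 1 - 0.0438 = 0.9562

0.9562


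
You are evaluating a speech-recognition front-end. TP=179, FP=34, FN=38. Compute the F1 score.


Precision = 179/213 = 0.8404
Recall = 179/217 = 0.8249
F1 = 2·P·R/(P+R) = 2·TP/(2·TP+FP+FN) = 358/(358+34+38) = 358/430 = 0.8326

0.8326


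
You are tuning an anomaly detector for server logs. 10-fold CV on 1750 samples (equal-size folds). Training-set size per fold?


Fold size = 1750/10 = 175
Training per fold = 1750 - 175 = 1575

1575


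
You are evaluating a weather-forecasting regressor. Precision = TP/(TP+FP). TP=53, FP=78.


Precision = TP/(TP+FP)
= 53/(53+78)
= 53/131 = 40.46%

40.46%


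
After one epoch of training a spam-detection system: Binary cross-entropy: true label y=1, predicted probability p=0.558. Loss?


BCE = -[y·ln(p) + (1-y)·ln(1-p)]
= -1·ln(0.558) - 0
= -ln(0.558) = 0.5834

0.5834


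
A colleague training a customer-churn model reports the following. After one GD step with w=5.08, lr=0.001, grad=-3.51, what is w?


w_new = w - α·∇
= 5.08 - 0.001·-3.51
= 5.08 + 0.00351
= 5.08351

5.08351


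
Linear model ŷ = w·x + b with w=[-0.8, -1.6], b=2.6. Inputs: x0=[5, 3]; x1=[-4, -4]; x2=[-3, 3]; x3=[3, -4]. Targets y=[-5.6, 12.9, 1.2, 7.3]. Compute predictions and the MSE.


ŷ0 = (-0.8)·(5) + (-1.6)·(3) + 2.6 = -6.2
ŷ1 = (-0.8)·(-4) + (-1.6)·(-4) + 2.6 = 12.2
ŷ2 = (-0.8)·(-3) + (-1.6)·(3) + 2.6 = 0.2
ŷ3 = (-0.8)·(3) + (-1.6)·(-4) + 2.6 = 6.6
errors² = [0.36, 0.49, 1.0, 0.49]
MSE = 2.3400/4 = 0.585

0.585


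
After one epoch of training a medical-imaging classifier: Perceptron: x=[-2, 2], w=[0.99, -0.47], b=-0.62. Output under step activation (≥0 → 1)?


z = (-2)·(0.99) + (2)·(-0.47) - 0.62
  = -3.54
step(z) = 0 (z<0)

0


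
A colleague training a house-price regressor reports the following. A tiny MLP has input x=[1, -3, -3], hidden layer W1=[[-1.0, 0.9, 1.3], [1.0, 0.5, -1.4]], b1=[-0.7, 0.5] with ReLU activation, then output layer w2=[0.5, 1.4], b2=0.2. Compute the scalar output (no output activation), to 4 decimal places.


z1[0] = (-1.0)·(1) + (0.9)·(-3) + (1.3)·(-3) - 0.7 = -8.3
z1[1] = (1.0)·(1) + (0.5)·(-3) + (-1.4)·(-3) + 0.5 = 4.2
h = ReLU(z1) = [0.0, 4.2]
output = (0.5)·(0.0) + (1.4)·(4.2) + 0.2 = 6.08

6.08


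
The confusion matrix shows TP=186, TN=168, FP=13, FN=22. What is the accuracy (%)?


Accuracy = (TP+TN)/(TP+TN+FP+FN)
= (186+168)/(389)
= 354/389 = 91.0%

91.0%


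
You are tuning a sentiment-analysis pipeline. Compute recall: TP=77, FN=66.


Recall = TP/(TP+FN)
= 77/(77+66)
= 77/143 = 53.85%

53.85%


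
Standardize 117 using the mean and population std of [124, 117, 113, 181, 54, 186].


μ = 129.1667, σ = 44.7266
z = (117 - 129.1667)/44.7266 = -0.272

-0.272


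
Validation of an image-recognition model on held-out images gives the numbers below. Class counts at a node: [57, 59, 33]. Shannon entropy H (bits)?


Probabilities: [57/149, 59/149, 33/149] ≈ [0.3826, 0.396, 0.2215]
H = -((57/149)·log₂(57/149) + (59/149)·log₂(59/149) + (33/149)·log₂(33/149))
  = 1.5412 bits

1.5412 bits


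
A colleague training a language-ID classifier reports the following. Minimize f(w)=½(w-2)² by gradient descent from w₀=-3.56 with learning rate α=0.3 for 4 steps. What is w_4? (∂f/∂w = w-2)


step 1: grad = -3.56-2 = -5.56; w = -3.56 - 0.3·(-5.56) = -1.892
step 2: grad = -1.892-2 = -3.892; w = -1.892 - 0.3·(-3.892) = -0.7244
step 3: grad = -0.7244-2 = -2.7244; w = -0.7244 - 0.3·(-2.7244) = 0.09292
step 4: grad = 0.09292-2 = -1.90708; w = 0.09292 - 0.3·(-1.90708) = 0.665044

0.665044


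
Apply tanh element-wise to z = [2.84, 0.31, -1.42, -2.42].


tanh(2.84) = 0.9932
tanh(0.31) = 0.3004
tanh(-1.42) = -0.8896
tanh(-2.42) = -0.9843
result = [0.9932, 0.3004, -0.8896, -0.9843]

[0.9932, 0.3004, -0.8896, -0.9843]


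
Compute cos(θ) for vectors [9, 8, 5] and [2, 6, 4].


A·B = 9·2 + 8·6 + 5·4 = 86
‖A‖ = √170 = 13.0384, ‖B‖ = √56 = 7.4833
cos = 86/(√170·√56) = 86/√9520 = 0.8814

0.8814


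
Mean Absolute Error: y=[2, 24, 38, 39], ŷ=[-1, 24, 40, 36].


Absolute errors: |2+ 1|=3, |24-24|=0, |38-40|=2, |39-36|=3
Sum = 8
MAE = 8/4 = 2

2


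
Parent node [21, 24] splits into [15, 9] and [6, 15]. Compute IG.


Parent = [21, 24], H_parent = 0.9968
H_left = 0.9544 (n=24), H_right = 0.8631 (n=21)
H_children = (24/45)·0.9544 + (21/45)·0.8631 = 0.9118
IG = 0.9968 - 0.9118 = 0.085

0.085


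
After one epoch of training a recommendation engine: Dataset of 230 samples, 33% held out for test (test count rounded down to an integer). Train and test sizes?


Test = ⌊230·33/100⌋ = 75
Train = 230 - 75 = 155

Train: 155, Test: 75


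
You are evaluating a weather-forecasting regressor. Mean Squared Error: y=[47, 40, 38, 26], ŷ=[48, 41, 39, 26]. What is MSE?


Squared errors: (47-48)²=1, (40-41)²=1, (38-39)²=1, (26-26)²=0
Sum = 3
MSE = 3/4 = 3/4

3/4


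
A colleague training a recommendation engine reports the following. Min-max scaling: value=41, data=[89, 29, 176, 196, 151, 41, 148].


min=29, max=196
(41-29)/(196-29) = 12/167 = 0.0719

0.0719


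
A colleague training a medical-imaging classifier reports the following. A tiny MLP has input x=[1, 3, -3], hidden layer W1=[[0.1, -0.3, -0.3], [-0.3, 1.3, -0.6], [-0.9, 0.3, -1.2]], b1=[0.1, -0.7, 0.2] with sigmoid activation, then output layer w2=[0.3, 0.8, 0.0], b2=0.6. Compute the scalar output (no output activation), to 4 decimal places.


z1[0] = (0.1)·(1) + (-0.3)·(3) + (-0.3)·(-3) + 0.1 = 0.2
z1[1] = (-0.3)·(1) + (1.3)·(3) + (-0.6)·(-3) - 0.7 = 4.7
z1[2] = (-0.9)·(1) + (0.3)·(3) + (-1.2)·(-3) + 0.2 = 3.8
h = sigmoid(z1) = [0.5498, 0.991, 0.9781]
output = (0.3)·(0.5498) + (0.8)·(0.991) + (0.0)·(0.9781) + 0.6 = 1.5577

1.5577


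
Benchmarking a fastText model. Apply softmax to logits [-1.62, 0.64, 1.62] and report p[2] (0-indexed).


Exponentials: e^-1.62=0.1979, e^0.64=1.8965, e^1.62=5.0531
Sum = 7.1475
Softmax = [0.0277, 0.2653, 0.707]
p[2] = 5.0531/7.1475 = 0.707

0.707


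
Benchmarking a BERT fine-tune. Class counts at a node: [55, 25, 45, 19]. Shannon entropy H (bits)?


Probabilities: [55/144, 25/144, 45/144, 19/144] ≈ [0.3819, 0.1736, 0.3125, 0.1319]
H = -((55/144)·log₂(55/144) + (25/144)·log₂(25/144) + (45/144)·log₂(45/144) + (19/144)·log₂(19/144))
  = 1.8788 bits

1.8788 bits


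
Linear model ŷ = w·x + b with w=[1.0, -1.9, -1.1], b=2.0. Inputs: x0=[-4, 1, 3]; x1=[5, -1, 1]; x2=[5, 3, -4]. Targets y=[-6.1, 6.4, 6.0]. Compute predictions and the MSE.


ŷ0 = (1.0)·(-4) + (-1.9)·(1) + (-1.1)·(3) + 2.0 = -7.2
ŷ1 = (1.0)·(5) + (-1.9)·(-1) + (-1.1)·(1) + 2.0 = 7.8
ŷ2 = (1.0)·(5) + (-1.9)·(3) + (-1.1)·(-4) + 2.0 = 5.7
errors² = [1.21, 1.96, 0.09]
MSE = 3.2600/3 = 1.0867

1.0867


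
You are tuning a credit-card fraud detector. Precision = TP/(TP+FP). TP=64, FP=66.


Precision = TP/(TP+FP)
= 64/(64+66)
= 64/130 = 49.23%

49.23%


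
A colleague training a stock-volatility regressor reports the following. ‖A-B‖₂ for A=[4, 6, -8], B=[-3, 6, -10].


d = √((4+ 3)² + (6-6)² + (-8+ 10)²)
  = √(49 + 0 + 4)
  = √53 = 7.2801

7.2801


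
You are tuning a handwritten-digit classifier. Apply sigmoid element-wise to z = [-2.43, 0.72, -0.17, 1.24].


σ(-2.43) = 1/(1+e^2.43) = 0.0809
σ(0.72) = 1/(1+e^-0.72) = 0.6726
σ(-0.17) = 1/(1+e^0.17) = 0.4576
σ(1.24) = 1/(1+e^-1.24) = 0.7756
result = [0.0809, 0.6726, 0.4576, 0.7756]

[0.0809, 0.6726, 0.4576, 0.7756]


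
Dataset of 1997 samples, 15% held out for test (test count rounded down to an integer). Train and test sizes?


Test = ⌊1997·15/100⌋ = 299
Train = 1997 - 299 = 1698

Train: 1698, Test: 299


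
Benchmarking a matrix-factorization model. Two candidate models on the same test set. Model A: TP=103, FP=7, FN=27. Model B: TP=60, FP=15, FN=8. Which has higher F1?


Model A: P=103/110=0.9364, R=103/130=0.7923, F1=2PR/(P+R)=2TP/(2TP+FP+FN)=206/240=0.8583
Model B: P=60/75=0.8, R=60/68=0.8824, F1=2PR/(P+R)=2TP/(2TP+FP+FN)=120/143=0.8392
0.8583 > 0.8392 → Model A

Model A


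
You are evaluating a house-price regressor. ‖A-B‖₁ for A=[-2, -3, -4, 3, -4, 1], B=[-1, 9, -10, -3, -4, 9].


d = |-2+ 1| + |-3-9| + |-4+ 10| + |3+ 3| + |-4+ 4| + |1-9|
  = 1 + 12 + 6 + 6 + 0 + 8
  = 33

33


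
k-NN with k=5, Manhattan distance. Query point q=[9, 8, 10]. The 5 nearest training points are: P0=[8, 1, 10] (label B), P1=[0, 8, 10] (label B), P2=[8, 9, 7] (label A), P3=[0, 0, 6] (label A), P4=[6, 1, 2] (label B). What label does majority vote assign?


d(q,P0) = 8  (label B)
d(q,P1) = 9  (label B)
d(q,P2) = 5  (label A)
d(q,P3) = 21  (label A)
d(q,P4) = 18  (label B)
Votes: A=2, B=3
Majority → B

B


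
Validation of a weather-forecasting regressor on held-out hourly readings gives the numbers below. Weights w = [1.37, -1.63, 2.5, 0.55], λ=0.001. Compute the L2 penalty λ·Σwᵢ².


‖w‖₂² = (1.37)² + (-1.63)² + (2.5)² + (0.55)²
     = 1.8769 + 2.6569 + 6.25 + 0.3025
     = 11.0863
λ·‖w‖₂² = 0.001·11.0863 = 0.011086

0.011086


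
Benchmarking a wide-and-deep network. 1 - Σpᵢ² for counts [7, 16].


Probabilities: [7/23, 16/23] ≈ [0.3043, 0.6957]
Σpᵢ² = (49 + 256)/23² = 305/529
Gini = 1 - Σpᵢ² = 1 - 305/529 = 0.4234

0.4234


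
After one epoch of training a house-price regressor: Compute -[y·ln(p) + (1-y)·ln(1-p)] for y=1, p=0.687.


BCE = -[y·ln(p) + (1-y)·ln(1-p)]
= -1·ln(0.687) - 0
= -ln(0.687) = 0.3754

0.3754


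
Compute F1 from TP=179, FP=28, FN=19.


Precision = 179/207 = 0.8647
Recall = 179/198 = 0.904
F1 = 2·P·R/(P+R) = 2·TP/(2·TP+FP+FN) = 358/(358+28+19) = 358/405 = 0.884

0.884


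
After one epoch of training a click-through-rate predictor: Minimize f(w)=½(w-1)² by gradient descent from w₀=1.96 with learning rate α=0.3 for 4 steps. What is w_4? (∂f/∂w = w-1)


step 1: grad = 1.96-1 = 0.96; w = 1.96 - 0.3·(0.96) = 1.672
step 2: grad = 1.672-1 = 0.672; w = 1.672 - 0.3·(0.672) = 1.4704
step 3: grad = 1.4704-1 = 0.4704; w = 1.4704 - 0.3·(0.4704) = 1.32928
step 4: grad = 1.32928-1 = 0.32928; w = 1.32928 - 0.3·(0.32928) = 1.230496

1.230496


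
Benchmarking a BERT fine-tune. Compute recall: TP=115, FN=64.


Recall = TP/(TP+FN)
= 115/(115+64)
= 115/179 = 64.25%

64.25%


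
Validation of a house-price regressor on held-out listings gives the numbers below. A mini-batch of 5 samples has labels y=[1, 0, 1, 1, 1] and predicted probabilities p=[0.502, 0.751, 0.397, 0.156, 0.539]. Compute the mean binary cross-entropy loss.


L[0] = -ln(0.502) = 0.6892
L[1] = -ln(1-0.751) = -ln(0.249) = 1.3903
L[2] = -ln(0.397) = 0.9238
L[3] = -ln(0.156) = 1.8579
L[4] = -ln(0.539) = 0.618
mean = (0.6892 + 1.3903 + 0.9238 + 1.8579 + 0.618)/5 = 1.0958

1.0958


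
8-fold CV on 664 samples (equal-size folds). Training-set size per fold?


Fold size = 664/8 = 83
Training per fold = 664 - 83 = 581

581


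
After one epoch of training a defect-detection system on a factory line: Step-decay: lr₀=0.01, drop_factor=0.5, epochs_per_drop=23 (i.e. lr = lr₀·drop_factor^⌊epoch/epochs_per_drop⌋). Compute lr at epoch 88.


n_drops = ⌊88/23⌋ = 3
lr = 0.01·0.5^3 = 0.01·0.125 = 0.00125

0.00125


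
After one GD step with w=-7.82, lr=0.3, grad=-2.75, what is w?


w_new = w - α·∇
= -7.82 - 0.3·-2.75
= -7.82 + 0.825
= -6.995

-6.995


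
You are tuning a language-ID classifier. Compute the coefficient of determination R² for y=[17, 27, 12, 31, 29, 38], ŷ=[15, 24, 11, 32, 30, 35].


ȳ = 25.6667
SS_res = Σ(y-ŷ)² = 25
SS_tot = Σ(y-ȳ)² = 455.33
R² = 1 - SS_res/SS_tot = 1 - 0.0549 = 0.9451

0.9451


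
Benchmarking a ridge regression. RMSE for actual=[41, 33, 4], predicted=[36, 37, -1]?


MSE = 66/3 = 22
RMSE = √(66/3) = 4.6904

4.6904


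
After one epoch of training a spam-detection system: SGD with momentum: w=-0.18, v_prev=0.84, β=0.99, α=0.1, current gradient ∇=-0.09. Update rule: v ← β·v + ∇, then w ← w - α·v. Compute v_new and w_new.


v_new = 0.99·0.84 - 0.09 = 0.8316 - 0.09 = 0.7416
w_new = -0.18 - 0.1·0.7416 = -0.18 - 0.07416 = -0.25416

v_new=0.7416, w_new=-0.25416


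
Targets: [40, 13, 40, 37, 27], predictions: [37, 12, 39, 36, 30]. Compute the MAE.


Absolute errors: |40-37|=3, |13-12|=1, |40-39|=1, |37-36|=1, |27-30|=3
Sum = 9
MAE = 9/5 = 9/5

9/5


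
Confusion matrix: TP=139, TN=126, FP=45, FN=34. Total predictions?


Total = TP + TN + FP + FN
= 139 + 126 + 45 + 34
= 344
(Predicted positive: 184, predicted negative: 160)

344


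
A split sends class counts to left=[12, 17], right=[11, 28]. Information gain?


Parent = [23, 45], H_parent = 0.9231
H_left = 0.9784 (n=29), H_right = 0.8582 (n=39)
H_children = (29/68)·0.9784 + (39/68)·0.8582 = 0.9095
IG = 0.9231 - 0.9095 = 0.0136

0.0136


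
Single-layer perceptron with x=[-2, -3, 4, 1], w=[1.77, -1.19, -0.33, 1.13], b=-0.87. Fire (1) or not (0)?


z = (-2)·(1.77) + (-3)·(-1.19) + (4)·(-0.33) + (1)·(1.13) - 0.87
  = -1.03
step(z) = 0 (z<0)

0


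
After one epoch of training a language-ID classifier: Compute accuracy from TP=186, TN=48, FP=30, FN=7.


Accuracy = (TP+TN)/(TP+TN+FP+FN)
= (186+48)/(271)
= 234/271 = 86.35%

86.35%


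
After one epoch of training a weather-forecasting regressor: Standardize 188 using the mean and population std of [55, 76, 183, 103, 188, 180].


μ = 130.8333, σ = 54.6791
z = (188 - 130.8333)/54.6791 = 1.0455

1.0455
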